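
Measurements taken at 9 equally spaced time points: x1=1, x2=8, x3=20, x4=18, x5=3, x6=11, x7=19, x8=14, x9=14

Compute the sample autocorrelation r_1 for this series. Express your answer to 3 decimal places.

Mean x̄ = (1 + 8 + 20 + 18 + 3 + 11 + 19 + 14 + 14)/9 = 12.0000
Numerator Σ_{t=1}^{8}(x_t−x̄)(x_{t+1}−x̄) = 26.0000
Denominator Σ(x_t−x̄)² = 376.0000
r_1 = 26.0000 / 376.0000 = 0.069

0.069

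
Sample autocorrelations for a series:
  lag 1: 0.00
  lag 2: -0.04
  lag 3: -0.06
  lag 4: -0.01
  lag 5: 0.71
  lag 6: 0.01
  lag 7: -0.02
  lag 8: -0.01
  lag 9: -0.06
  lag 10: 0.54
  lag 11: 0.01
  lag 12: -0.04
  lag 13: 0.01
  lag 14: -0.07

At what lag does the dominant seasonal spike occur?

5

The largest autocorrelation is r_5 = 0.71, with a weaker echo at lag 10 (0.54); the remaining lags stay at or below 0.01.
The dominant spike at lag 5 indicates a seasonal period of 5.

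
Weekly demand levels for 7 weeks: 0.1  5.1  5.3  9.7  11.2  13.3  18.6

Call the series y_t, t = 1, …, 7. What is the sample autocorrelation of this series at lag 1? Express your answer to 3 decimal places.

Mean ȳ = (0.1 + 5.1 + 5.3 + 9.7 + 11.2 + 13.3 + 18.6)/7 = 9.0429
Deviations from mean: -8.9429, -3.9429, -3.7429, 0.6571, 2.1571, 4.2571, 9.5571
Numerator Σ_{t=1}^{6}(y_t−ȳ)(y_{t+1}−ȳ) = 98.8453
Denominator Σ(y_t−ȳ)² = 224.0771
r_1 = 98.8453 / 224.0771 = 0.441

0.441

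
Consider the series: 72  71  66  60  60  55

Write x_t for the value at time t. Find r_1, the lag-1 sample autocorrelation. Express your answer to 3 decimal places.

Mean x̄ = (72 + 71 + 66 + 60 + 60 + 55)/6 = 64.0000
Deviations from mean: 8.0000, 7.0000, 2.0000, -4.0000, -4.0000, -9.0000
Numerator Σ_{t=1}^{5}(x_t−x̄)(x_{t+1}−x̄) = 114.0000
Denominator Σ(x_t−x̄)² = 230.0000
r_1 = 114.0000 / 230.0000 = 0.496

0.496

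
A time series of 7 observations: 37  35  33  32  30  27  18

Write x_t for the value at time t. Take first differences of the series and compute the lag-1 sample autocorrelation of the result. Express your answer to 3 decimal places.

First differences Δx: -2, -2, -1, -2, -3, -9
Mean of differences = -3.1667
Numerator Σ(Δx_t−Δx̄)(Δx_{t+1}−Δx̄) = 5.6389
Denominator Σ(Δx_t−Δx̄)² = 42.8333
r_1(Δx) = 5.6389 / 42.8333 = 0.132

0.132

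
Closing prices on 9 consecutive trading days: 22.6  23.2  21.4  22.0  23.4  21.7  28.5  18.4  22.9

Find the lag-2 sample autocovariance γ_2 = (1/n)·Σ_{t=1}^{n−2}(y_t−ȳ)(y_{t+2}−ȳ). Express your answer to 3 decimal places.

1.019

Mean ȳ = (22.6 + 23.2 + 21.4 + 22.0 + 23.4 + 21.7 + 28.5 + 18.4 + 22.9)/9 = 22.6778
Σ_{t=1}^{7}(y_t−ȳ)(y_{t+2}−ȳ) = 9.1668
γ_2 = 9.1668 / 9 = 1.019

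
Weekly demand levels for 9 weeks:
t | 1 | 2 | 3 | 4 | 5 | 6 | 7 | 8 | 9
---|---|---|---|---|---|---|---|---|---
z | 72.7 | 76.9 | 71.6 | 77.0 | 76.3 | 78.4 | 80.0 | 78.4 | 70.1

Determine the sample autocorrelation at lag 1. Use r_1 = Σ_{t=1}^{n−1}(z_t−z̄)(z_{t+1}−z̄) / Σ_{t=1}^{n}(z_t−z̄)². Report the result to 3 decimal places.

-0.037

Mean z̄ = (72.7 + 76.9 + 71.6 + 77.0 + 76.3 + 78.4 + 80.0 + 78.4 + 70.1)/9 = 75.7111
Numerator Σ_{t=1}^{8}(z_t−z̄)(z_{t+1}−z̄) = -3.4468
Denominator Σ(z_t−z̄)² = 93.7289
r_1 = -3.4468 / 93.7289 = -0.037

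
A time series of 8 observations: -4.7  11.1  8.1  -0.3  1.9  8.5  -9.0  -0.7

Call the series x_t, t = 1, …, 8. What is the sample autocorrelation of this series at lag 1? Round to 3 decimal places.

Mean x̄ = (-4.7 + 11.1 + 8.1 − 0.3 + 1.9 + 8.5 − 9.0 − 0.7)/8 = 1.8625
Deviations from mean: -6.5625, 9.2375, 6.2375, -2.1625, 0.0375, 6.6375, -10.8625, -2.5625
Σ(x_t−x̄)(x_{t+1}−x̄) = (-60.6211) + (57.6189) + (-13.4886) + (-0.0811) + (0.2489) + (-72.0998) + (27.8352) = -60.5877
Denominator Σ(x_t−x̄)² = 340.5988
r_1 = -60.5877 / 340.5988 = -0.178

-0.178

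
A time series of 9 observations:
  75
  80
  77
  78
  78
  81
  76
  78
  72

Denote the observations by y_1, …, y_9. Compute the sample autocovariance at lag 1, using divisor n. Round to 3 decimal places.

Mean ȳ = (75 + 80 + 77 + 78 + 78 + 81 + 76 + 78 + 72)/9 = 77.2222
Σ_{t=1}^{8}(y_t−ȳ)(y_{t+1}−ȳ) = -13.0494
γ_1 = -13.0494 / 9 = -1.450

-1.450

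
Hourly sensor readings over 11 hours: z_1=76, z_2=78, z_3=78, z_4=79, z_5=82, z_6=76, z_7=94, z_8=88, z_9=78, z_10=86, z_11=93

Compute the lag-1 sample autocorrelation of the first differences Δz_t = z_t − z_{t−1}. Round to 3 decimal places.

-0.356

First differences Δz: 2, 0, 1, 3, -6, 18, -6, -10, 8, 7
Mean of differences = 1.7000
Numerator Σ(Δz_t−Δz̄)(Δz_{t+1}−Δz̄) = -211.4900
Denominator Σ(Δz_t−Δz̄)² = 594.1000
r_1(Δz) = -211.4900 / 594.1000 = -0.356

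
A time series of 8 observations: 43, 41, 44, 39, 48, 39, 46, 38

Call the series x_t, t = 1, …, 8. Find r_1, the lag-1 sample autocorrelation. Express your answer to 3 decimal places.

-0.812

Mean x̄ = (43 + 41 + 44 + 39 + 48 + 39 + 46 + 38)/8 = 42.2500
Deviations from mean: 0.7500, -1.2500, 1.7500, -3.2500, 5.7500, -3.2500, 3.7500, -4.2500
Σ(x_t−x̄)(x_{t+1}−x̄) = (-0.9375) + (-2.1875) + (-5.6875) + (-18.6875) + (-18.6875) + (-12.1875) + (-15.9375) = -74.3125
Denominator Σ(x_t−x̄)² = 91.5000
r_1 = -74.3125 / 91.5000 = -0.812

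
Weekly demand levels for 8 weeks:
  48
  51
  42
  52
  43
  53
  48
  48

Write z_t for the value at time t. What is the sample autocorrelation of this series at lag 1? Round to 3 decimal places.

-0.786

Mean z̄ = (48 + 51 + 42 + 52 + 43 + 53 + 48 + 48)/8 = 48.1250
Deviations from mean: -0.1250, 2.8750, -6.1250, 3.8750, -5.1250, 4.8750, -0.1250, -0.1250
Σ(z_t−z̄)(z_{t+1}−z̄) = (-0.3594) + (-17.6094) + (-23.7344) + (-19.8594) + (-24.9844) + (-0.6094) + (0.0156) = -87.1406
Denominator Σ(z_t−z̄)² = 110.8750
r_1 = -87.1406 / 110.8750 = -0.786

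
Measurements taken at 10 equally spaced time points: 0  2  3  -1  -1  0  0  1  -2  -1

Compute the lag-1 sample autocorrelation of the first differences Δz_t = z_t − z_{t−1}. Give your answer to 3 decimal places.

First differences Δz: 2, 1, -4, 0, 1, 0, 1, -3, 1
Mean of differences = -0.1111
Numerator Σ(Δz_t−Δz̄)(Δz_{t+1}−Δz̄) = -8.4568
Denominator Σ(Δz_t−Δz̄)² = 32.8889
r_1(Δz) = -8.4568 / 32.8889 = -0.257

-0.257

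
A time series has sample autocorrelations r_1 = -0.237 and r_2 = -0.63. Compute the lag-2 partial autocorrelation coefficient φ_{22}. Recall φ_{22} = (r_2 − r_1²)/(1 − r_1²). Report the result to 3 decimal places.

φ_{22} = (r_2 − r_1²) / (1 − r_1²)
r_1² = (-0.237)² = 0.056169
Numerator = -0.63 − 0.0562 = -0.6862; denominator = 1 − 0.0562 = 0.9438
φ_{22} = -0.6862 / 0.9438 = -0.727

-0.727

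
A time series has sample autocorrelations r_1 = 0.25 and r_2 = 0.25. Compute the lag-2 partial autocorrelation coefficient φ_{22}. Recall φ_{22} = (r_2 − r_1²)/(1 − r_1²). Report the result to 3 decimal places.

0.200

φ_{22} = (r_2 − r_1²) / (1 − r_1²)
r_1² = (0.25)² = 0.0625
Numerator = 0.25 − 0.0625 = 0.1875; denominator = 1 − 0.0625 = 0.9375
φ_{22} = 0.1875 / 0.9375 = 0.200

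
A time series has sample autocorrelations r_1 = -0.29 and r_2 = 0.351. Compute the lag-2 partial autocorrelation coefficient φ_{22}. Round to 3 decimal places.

φ_{22} = (r_2 − r_1²) / (1 − r_1²)
r_1² = (-0.29)² = 0.0841
Numerator = 0.351 − 0.0841 = 0.2669; denominator = 1 − 0.0841 = 0.9159
φ_{22} = 0.2669 / 0.9159 = 0.291

0.291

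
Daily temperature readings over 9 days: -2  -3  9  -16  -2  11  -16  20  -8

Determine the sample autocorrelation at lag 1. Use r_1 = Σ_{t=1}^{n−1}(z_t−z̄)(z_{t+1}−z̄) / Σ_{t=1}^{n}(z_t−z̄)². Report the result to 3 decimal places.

-0.680

Mean z̄ = (-2 − 3 + 9 − 16 − 2 + 11 − 16 + 20 − 8)/9 = -0.7778
Numerator Σ_{t=1}^{8}(z_t−z̄)(z_{t+1}−z̄) = -809.2716
Denominator Σ(z_t−z̄)² = 1189.5556
r_1 = -809.2716 / 1189.5556 = -0.680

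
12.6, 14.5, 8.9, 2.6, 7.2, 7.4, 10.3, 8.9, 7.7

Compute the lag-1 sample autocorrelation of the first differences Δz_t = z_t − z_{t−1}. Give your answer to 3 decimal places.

-0.086

First differences Δz: 1.9, -5.6, -6.3, 4.6, 0.2, 2.9, -1.4, -1.2
Mean of differences = -0.6125
Numerator Σ(Δz_t−Δz̄)(Δz_{t+1}−Δz̄) = -9.0252
Denominator Σ(Δz_t−Δz̄)² = 104.6688
r_1(Δz) = -9.0252 / 104.6688 = -0.086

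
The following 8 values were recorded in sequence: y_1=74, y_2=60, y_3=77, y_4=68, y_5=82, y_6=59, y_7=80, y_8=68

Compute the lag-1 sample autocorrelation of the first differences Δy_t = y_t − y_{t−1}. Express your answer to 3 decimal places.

First differences Δy: -14, 17, -9, 14, -23, 21, -12
Mean of differences = -0.8571
Numerator Σ(Δy_t−Δȳ)(Δy_{t+1}−Δȳ) = -1557.5918
Denominator Σ(Δy_t−Δȳ)² = 1870.8571
r_1(Δy) = -1557.5918 / 1870.8571 = -0.833

-0.833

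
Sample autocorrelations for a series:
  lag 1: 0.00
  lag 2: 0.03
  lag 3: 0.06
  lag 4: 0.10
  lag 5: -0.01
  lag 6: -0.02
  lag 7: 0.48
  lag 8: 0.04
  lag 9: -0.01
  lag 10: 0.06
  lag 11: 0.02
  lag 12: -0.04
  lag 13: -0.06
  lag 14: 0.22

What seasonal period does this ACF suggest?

The largest autocorrelation is r_7 = 0.48, with a weaker echo at lag 14 (0.22); the remaining lags stay at or below 0.10.
The dominant spike at lag 7 indicates a seasonal period of 7.

7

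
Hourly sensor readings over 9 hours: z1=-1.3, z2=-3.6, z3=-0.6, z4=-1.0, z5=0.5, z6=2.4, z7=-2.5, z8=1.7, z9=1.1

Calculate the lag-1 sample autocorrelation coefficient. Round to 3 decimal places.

Mean z̄ = (-1.3 − 3.6 − 0.6 − 1.0 + 0.5 + 2.4 − 2.5 + 1.7 + 1.1)/9 = -0.3667
Numerator Σ_{t=1}^{8}(z_t−z̄)(z_{t+1}−z̄) = -1.5111
Denominator Σ(z_t−z̄)² = 31.1600
r_1 = -1.5111 / 31.1600 = -0.048

-0.048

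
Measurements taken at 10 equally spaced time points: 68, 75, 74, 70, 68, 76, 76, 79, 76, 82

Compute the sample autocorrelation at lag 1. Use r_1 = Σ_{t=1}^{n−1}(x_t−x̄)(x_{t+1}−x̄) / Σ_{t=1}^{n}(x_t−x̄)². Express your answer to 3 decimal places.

0.239

Mean x̄ = (68 + 75 + 74 + 70 + 68 + 76 + 76 + 79 + 76 + 82)/10 = 74.4000
Numerator Σ_{t=1}^{9}(x_t−x̄)(x_{t+1}−x̄) = 45.0400
Denominator Σ(x_t−x̄)² = 188.4000
r_1 = 45.0400 / 188.4000 = 0.239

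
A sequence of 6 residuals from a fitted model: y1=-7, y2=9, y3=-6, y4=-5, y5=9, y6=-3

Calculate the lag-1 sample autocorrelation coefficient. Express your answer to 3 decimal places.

Mean ȳ = (-7 + 9 − 6 − 5 + 9 − 3)/6 = -0.5000
Σ(y_t−ȳ)(y_{t+1}−ȳ) = (-61.7500) + (-52.2500) + (24.7500) + (-42.7500) + (-23.7500) = -155.7500
Denominator Σ(y_t−ȳ)² = 279.5000
r_1 = -155.7500 / 279.5000 = -0.557

-0.557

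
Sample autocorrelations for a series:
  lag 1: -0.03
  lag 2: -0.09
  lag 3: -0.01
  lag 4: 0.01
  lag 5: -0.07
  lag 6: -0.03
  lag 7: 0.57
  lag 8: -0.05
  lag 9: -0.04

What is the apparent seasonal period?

The largest autocorrelation is r_7 = 0.57; the remaining lags stay at or below 0.01.
The dominant spike at lag 7 indicates a seasonal period of 7.

7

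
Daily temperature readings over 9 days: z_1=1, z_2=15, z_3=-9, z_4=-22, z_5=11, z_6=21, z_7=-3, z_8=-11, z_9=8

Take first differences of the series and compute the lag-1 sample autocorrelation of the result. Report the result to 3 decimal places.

-0.096

First differences Δz: 14, -24, -13, 33, 10, -24, -8, 19
Mean of differences = 0.8750
Numerator Σ(Δz_t−Δz̄)(Δz_{t+1}−Δz̄) = -301.0156
Denominator Σ(Δz_t−Δz̄)² = 3124.8750
r_1(Δz) = -301.0156 / 3124.8750 = -0.096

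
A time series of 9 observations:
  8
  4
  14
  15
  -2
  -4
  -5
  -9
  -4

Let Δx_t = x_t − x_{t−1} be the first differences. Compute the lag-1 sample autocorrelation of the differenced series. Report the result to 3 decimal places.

First differences Δx: -4, 10, 1, -17, -2, -1, -4, 5
Mean of differences = -1.5000
Numerator Σ(Δx_t−Δx̄)(Δx_{t+1}−Δx̄) = -48.7500
Denominator Σ(Δx_t−Δx̄)² = 434.0000
r_1(Δx) = -48.7500 / 434.0000 = -0.112

-0.112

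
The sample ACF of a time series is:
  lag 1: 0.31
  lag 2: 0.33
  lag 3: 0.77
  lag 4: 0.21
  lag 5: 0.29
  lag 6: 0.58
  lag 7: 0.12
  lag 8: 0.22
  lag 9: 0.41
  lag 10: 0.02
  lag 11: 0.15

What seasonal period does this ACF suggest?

The largest autocorrelation is r_3 = 0.77, with weaker echoes at lags 6 (0.58) and 9 (0.41); the remaining lags stay at or below 0.33.
The dominant spike at lag 3 indicates a seasonal period of 3.

3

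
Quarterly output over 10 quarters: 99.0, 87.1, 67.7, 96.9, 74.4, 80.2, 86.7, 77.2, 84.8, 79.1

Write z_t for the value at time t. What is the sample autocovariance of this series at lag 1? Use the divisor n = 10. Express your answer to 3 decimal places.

Mean z̄ = (99.0 + 87.1 + 67.7 + 96.9 + 74.4 + 80.2 + 86.7 + 77.2 + 84.8 + 79.1)/10 = 83.3100
Σ_{t=1}^{9}(z_t−z̄)(z_{t+1}−z̄) = -351.8461
γ_1 = -351.8461 / 10 = -35.185

-35.185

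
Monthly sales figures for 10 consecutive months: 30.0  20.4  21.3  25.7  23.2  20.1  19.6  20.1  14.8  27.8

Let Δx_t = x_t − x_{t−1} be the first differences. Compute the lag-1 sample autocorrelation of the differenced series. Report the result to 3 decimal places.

First differences Δx: -9.6, 0.9, 4.4, -2.5, -3.1, -0.5, 0.5, -5.3, 13.0
Mean of differences = -0.2444
Numerator Σ(Δx_t−Δx̄)(Δx_{t+1}−Δx̄) = -79.6086
Denominator Σ(Δx_t−Δx̄)² = 325.2422
r_1(Δx) = -79.6086 / 325.2422 = -0.245

-0.245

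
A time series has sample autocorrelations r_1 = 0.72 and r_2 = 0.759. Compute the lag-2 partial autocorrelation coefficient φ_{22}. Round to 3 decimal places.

φ_{22} = (r_2 − r_1²) / (1 − r_1²)
r_1² = (0.72)² = 0.5184
Numerator = 0.759 − 0.5184 = 0.2406; denominator = 1 − 0.5184 = 0.4816
φ_{22} = 0.2406 / 0.4816 = 0.500

0.500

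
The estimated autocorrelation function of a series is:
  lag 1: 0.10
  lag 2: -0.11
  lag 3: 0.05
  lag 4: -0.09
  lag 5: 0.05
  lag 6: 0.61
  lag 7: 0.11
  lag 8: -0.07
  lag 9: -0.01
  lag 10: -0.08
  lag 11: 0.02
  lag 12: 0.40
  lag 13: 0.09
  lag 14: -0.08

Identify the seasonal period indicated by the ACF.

The largest autocorrelation is r_6 = 0.61, with a weaker echo at lag 12 (0.40); the remaining lags stay at or below 0.11.
The dominant spike at lag 6 indicates a seasonal period of 6.

6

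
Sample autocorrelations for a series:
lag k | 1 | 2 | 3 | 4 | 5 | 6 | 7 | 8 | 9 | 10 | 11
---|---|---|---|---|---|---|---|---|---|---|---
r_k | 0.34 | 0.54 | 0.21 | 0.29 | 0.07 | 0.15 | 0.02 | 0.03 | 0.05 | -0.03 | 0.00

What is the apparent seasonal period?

2

The largest autocorrelation is r_2 = 0.54; the remaining lags stay at or below 0.34.
The dominant spike at lag 2 indicates a seasonal period of 2.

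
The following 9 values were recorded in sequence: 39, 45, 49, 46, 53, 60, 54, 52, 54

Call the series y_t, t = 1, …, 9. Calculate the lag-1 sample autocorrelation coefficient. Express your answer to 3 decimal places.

0.442

Mean ȳ = (39 + 45 + 49 + 46 + 53 + 60 + 54 + 52 + 54)/9 = 50.2222
Numerator Σ_{t=1}^{8}(y_t−ȳ)(y_{t+1}−ȳ) = 135.9506
Denominator Σ(y_t−ȳ)² = 307.5556
r_1 = 135.9506 / 307.5556 = 0.442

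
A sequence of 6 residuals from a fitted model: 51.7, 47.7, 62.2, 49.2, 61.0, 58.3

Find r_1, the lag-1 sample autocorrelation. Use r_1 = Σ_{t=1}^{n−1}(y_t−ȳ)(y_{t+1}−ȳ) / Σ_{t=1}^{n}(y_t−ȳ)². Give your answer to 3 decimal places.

Mean ȳ = (51.7 + 47.7 + 62.2 + 49.2 + 61.0 + 58.3)/6 = 55.0167
Deviations from mean: -3.3167, -7.3167, 7.1833, -5.8167, 5.9833, 3.2833
Σ(y_t−ȳ)(y_{t+1}−ȳ) = (24.2669) + (-52.5581) + (-41.7831) + (-34.8031) + (19.6453) = -85.2319
Denominator Σ(y_t−ȳ)² = 196.5483
r_1 = -85.2319 / 196.5483 = -0.434

-0.434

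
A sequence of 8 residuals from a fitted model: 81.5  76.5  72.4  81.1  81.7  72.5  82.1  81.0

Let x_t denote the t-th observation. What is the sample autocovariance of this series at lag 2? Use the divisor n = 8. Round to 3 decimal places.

-7.686

Mean x̄ = (81.5 + 76.5 + 72.4 + 81.1 + 81.7 + 72.5 + 82.1 + 81.0)/8 = 78.6000
Deviations: 2.9000, -2.1000, -6.2000, 2.5000, 3.1000, -6.1000, 3.5000, 2.4000
Σ_{t=1}^{6}(x_t−x̄)(x_{t+2}−x̄) = -61.4900
γ_2 = -61.4900 / 8 = -7.686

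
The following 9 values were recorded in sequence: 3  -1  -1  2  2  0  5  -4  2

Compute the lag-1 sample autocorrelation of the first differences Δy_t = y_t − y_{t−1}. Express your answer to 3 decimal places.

-0.640

First differences Δy: -4, 0, 3, 0, -2, 5, -9, 6
Mean of differences = -0.1250
Numerator Σ(Δy_t−Δȳ)(Δy_{t+1}−Δȳ) = -109.3906
Denominator Σ(Δy_t−Δȳ)² = 170.8750
r_1(Δy) = -109.3906 / 170.8750 = -0.640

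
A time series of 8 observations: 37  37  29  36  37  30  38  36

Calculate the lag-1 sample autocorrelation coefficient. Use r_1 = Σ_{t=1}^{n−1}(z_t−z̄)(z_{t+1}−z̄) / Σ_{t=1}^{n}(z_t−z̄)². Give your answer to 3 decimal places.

-0.405

Mean z̄ = (37 + 37 + 29 + 36 + 37 + 30 + 38 + 36)/8 = 35.0000
Σ(z_t−z̄)(z_{t+1}−z̄) = (4.0000) + (-12.0000) + (-6.0000) + (2.0000) + (-10.0000) + (-15.0000) + (3.0000) = -34.0000
Denominator Σ(z_t−z̄)² = 84.0000
r_1 = -34.0000 / 84.0000 = -0.405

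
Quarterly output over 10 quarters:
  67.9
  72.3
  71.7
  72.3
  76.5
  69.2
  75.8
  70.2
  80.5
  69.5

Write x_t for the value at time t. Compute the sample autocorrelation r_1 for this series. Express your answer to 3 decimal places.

Mean x̄ = (67.9 + 72.3 + 71.7 + 72.3 + 76.5 + 69.2 + 75.8 + 70.2 + 80.5 + 69.5)/10 = 72.5900
Numerator Σ_{t=1}^{9}(x_t−x̄)(x_{t+1}−x̄) = -74.4131
Denominator Σ(x_t−x̄)² = 137.8690
r_1 = -74.4131 / 137.8690 = -0.540

-0.540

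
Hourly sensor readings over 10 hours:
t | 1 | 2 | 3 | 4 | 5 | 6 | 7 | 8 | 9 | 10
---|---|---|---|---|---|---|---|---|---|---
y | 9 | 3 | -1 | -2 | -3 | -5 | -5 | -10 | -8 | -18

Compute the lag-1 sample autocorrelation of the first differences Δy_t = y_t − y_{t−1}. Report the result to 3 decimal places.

First differences Δy: -6, -4, -1, -1, -2, 0, -5, 2, -10
Mean of differences = -3.0000
Numerator Σ(Δy_t−Δȳ)(Δy_{t+1}−Δȳ) = -41.0000
Denominator Σ(Δy_t−Δȳ)² = 106.0000
r_1(Δy) = -41.0000 / 106.0000 = -0.387

-0.387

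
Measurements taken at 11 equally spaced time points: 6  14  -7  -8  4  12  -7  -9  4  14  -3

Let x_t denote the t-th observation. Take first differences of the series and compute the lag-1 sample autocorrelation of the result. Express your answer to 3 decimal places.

-0.150

First differences Δx: 8, -21, -1, 12, 8, -19, -2, 13, 10, -17
Mean of differences = -0.9000
Numerator Σ(Δx_t−Δx̄)(Δx_{t+1}−Δx̄) = -243.8100
Denominator Σ(Δx_t−Δx̄)² = 1628.9000
r_1(Δx) = -243.8100 / 1628.9000 = -0.150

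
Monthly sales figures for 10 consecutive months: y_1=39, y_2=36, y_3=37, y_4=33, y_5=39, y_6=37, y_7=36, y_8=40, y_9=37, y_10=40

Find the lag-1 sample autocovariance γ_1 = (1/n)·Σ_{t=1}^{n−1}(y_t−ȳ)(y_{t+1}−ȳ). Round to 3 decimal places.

Mean ȳ = (39 + 36 + 37 + 33 + 39 + 37 + 36 + 40 + 37 + 40)/10 = 37.4000
Σ_{t=1}^{9}(y_t−ȳ)(y_{t+1}−ȳ) = -12.7600
γ_1 = -12.7600 / 10 = -1.276

-1.276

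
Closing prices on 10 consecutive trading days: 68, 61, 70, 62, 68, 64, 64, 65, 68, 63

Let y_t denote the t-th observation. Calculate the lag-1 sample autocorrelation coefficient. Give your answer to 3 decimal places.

Mean ȳ = (68 + 61 + 70 + 62 + 68 + 64 + 64 + 65 + 68 + 63)/10 = 65.3000
Numerator Σ_{t=1}^{9}(y_t−ȳ)(y_{t+1}−ȳ) = -64.6900
Denominator Σ(y_t−ȳ)² = 82.1000
r_1 = -64.6900 / 82.1000 = -0.788

-0.788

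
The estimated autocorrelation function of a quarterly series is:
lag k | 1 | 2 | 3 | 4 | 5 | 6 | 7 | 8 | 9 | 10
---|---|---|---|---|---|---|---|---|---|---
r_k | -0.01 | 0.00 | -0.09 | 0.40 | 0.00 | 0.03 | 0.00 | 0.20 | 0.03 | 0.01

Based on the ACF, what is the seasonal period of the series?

4

The largest autocorrelation is r_4 = 0.40, with a weaker echo at lag 8 (0.20); the remaining lags stay at or below 0.03.
The dominant spike at lag 4 indicates a seasonal period of 4.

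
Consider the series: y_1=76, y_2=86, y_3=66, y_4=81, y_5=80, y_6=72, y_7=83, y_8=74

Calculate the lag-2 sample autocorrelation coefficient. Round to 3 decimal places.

Mean ȳ = (76 + 86 + 66 + 81 + 80 + 72 + 83 + 74)/8 = 77.2500
Deviations from mean: -1.2500, 8.7500, -11.2500, 3.7500, 2.7500, -5.2500, 5.7500, -3.2500
Numerator Σ_{t=1}^{6}(y_t−ȳ)(y_{t+2}−ȳ) = 29.1250
Denominator Σ(y_t−ȳ)² = 297.5000
r_2 = 29.1250 / 297.5000 = 0.098

0.098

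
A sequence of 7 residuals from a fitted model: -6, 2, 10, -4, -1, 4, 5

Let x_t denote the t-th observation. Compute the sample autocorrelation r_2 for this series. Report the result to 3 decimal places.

Mean x̄ = (-6 + 2 + 10 − 4 − 1 + 4 + 5)/7 = 1.4286
Deviations from mean: -7.4286, 0.5714, 8.5714, -5.4286, -2.4286, 2.5714, 3.5714
Σ(x_t−x̄)(x_{t+2}−x̄) = (-63.6735) + (-3.1020) + (-20.8163) + (-13.9592) + (-8.6735) = -110.2245
Denominator Σ(x_t−x̄)² = 183.7143
r_2 = -110.2245 / 183.7143 = -0.600

-0.600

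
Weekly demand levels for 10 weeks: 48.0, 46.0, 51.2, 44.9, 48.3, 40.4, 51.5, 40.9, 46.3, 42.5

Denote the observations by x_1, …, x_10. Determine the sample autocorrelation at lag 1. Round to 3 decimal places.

Mean x̄ = (48.0 + 46.0 + 51.2 + 44.9 + 48.3 + 40.4 + 51.5 + 40.9 + 46.3 + 42.5)/10 = 46.0000
Numerator Σ_{t=1}^{9}(x_t−x̄)(x_{t+1}−x̄) = -82.5600
Denominator Σ(x_t−x̄)² = 137.5000
r_1 = -82.5600 / 137.5000 = -0.600

-0.600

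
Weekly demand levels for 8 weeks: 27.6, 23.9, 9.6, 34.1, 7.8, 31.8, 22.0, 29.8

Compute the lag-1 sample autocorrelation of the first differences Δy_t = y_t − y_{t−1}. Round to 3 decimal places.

-0.840

First differences Δy: -3.7, -14.3, 24.5, -26.3, 24.0, -9.8, 7.8
Mean of differences = 0.3143
Numerator Σ(Δy_t−Δȳ)(Δy_{t+1}−Δȳ) = -1884.1316
Denominator Σ(Δy_t−Δȳ)² = 2242.3086
r_1(Δy) = -1884.1316 / 2242.3086 = -0.840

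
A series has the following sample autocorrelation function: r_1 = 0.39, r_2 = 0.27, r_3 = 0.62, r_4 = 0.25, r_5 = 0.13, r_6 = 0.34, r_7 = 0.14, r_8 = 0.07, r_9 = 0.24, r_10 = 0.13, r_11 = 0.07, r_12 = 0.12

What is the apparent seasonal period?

The largest autocorrelation is r_3 = 0.62; the remaining lags stay at or below 0.39. The elevated value at lag 1 (0.39), dropping to 0.27 at lag 2, reflects decaying short-term dependence rather than seasonality.
The dominant spike at lag 3 indicates a seasonal period of 3.

3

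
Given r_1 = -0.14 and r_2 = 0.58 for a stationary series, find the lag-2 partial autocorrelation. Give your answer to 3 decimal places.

0.572

φ_{22} = (r_2 − r_1²) / (1 − r_1²)
r_1² = (-0.14)² = 0.0196
Numerator = 0.58 − 0.0196 = 0.5604; denominator = 1 − 0.0196 = 0.9804
φ_{22} = 0.5604 / 0.9804 = 0.572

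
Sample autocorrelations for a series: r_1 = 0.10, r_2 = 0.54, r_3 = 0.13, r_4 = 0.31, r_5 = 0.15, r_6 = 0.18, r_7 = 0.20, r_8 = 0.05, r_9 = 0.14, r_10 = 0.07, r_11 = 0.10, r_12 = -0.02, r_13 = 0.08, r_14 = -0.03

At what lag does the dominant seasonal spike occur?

The largest autocorrelation is r_2 = 0.54, with a weaker echo at lag 4 (0.31); the remaining lags stay at or below 0.20.
The dominant spike at lag 2 indicates a seasonal period of 2.

2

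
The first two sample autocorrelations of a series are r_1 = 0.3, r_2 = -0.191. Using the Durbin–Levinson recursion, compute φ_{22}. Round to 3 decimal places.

φ_{22} = (r_2 − r_1²) / (1 − r_1²)
r_1² = (0.3)² = 0.09
Numerator = -0.191 − 0.0900 = -0.2810; denominator = 1 − 0.0900 = 0.9100
φ_{22} = -0.2810 / 0.9100 = -0.309

-0.309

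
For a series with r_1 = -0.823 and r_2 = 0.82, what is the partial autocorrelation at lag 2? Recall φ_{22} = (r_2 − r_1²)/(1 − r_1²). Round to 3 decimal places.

φ_{22} = (r_2 − r_1²) / (1 − r_1²)
r_1² = (-0.823)² = 0.677329
Numerator = 0.82 − 0.6773 = 0.1427; denominator = 1 − 0.6773 = 0.3227
φ_{22} = 0.1427 / 0.3227 = 0.442

0.442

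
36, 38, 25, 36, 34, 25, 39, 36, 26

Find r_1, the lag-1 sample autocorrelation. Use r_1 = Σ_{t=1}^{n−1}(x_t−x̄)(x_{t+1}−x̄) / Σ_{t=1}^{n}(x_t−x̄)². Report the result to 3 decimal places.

-0.394

Mean x̄ = (36 + 38 + 25 + 36 + 34 + 25 + 39 + 36 + 26)/9 = 32.7778
Numerator Σ_{t=1}^{8}(x_t−x̄)(x_{t+1}−x̄) = -104.6049
Denominator Σ(x_t−x̄)² = 265.5556
r_1 = -104.6049 / 265.5556 = -0.394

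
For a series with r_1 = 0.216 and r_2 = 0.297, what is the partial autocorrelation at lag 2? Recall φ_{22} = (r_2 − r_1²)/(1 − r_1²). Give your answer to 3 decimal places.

0.263

φ_{22} = (r_2 − r_1²) / (1 − r_1²)
r_1² = (0.216)² = 0.046656
Numerator = 0.297 − 0.0467 = 0.2503; denominator = 1 − 0.0467 = 0.9533
φ_{22} = 0.2503 / 0.9533 = 0.263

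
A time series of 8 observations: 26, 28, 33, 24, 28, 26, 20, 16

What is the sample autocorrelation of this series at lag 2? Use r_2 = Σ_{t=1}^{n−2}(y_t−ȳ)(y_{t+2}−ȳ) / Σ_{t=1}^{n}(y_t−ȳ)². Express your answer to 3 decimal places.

Mean ȳ = (26 + 28 + 33 + 24 + 28 + 26 + 20 + 16)/8 = 25.1250
Σ(y_t−ȳ)(y_{t+2}−ȳ) = (6.8906) + (-3.2344) + (22.6406) + (-0.9844) + (-14.7344) + (-7.9844) = 2.5938
Denominator Σ(y_t−ȳ)² = 190.8750
r_2 = 2.5938 / 190.8750 = 0.014

0.014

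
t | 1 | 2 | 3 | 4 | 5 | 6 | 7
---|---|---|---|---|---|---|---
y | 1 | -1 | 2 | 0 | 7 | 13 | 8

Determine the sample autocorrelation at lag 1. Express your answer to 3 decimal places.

Mean ȳ = (1 − 1 + 2 + 0 + 7 + 13 + 8)/7 = 4.2857
Deviations from mean: -3.2857, -5.2857, -2.2857, -4.2857, 2.7143, 8.7143, 3.7143
Σ(y_t−ȳ)(y_{t+1}−ȳ) = (17.3673) + (12.0816) + (9.7959) + (-11.6327) + (23.6531) + (32.3673) = 83.6327
Denominator Σ(y_t−ȳ)² = 159.4286
r_1 = 83.6327 / 159.4286 = 0.525

0.525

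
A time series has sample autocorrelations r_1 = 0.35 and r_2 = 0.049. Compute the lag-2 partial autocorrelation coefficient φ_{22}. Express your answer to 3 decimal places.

-0.084

φ_{22} = (r_2 − r_1²) / (1 − r_1²)
r_1² = (0.35)² = 0.1225
Numerator = 0.049 − 0.1225 = -0.0735; denominator = 1 − 0.1225 = 0.8775
φ_{22} = -0.0735 / 0.8775 = -0.084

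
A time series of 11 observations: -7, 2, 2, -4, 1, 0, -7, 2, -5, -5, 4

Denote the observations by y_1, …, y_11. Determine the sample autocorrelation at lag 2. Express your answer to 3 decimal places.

Mean ȳ = (-7 + 2 + 2 − 4 + 1 + 0 − 7 + 2 − 5 − 5 + 4)/11 = -1.5455
Numerator Σ_{t=1}^{9}(y_t−ȳ)(y_{t+2}−ȳ) = -43.7769
Denominator Σ(y_t−ȳ)² = 166.7273
r_2 = -43.7769 / 166.7273 = -0.263

-0.263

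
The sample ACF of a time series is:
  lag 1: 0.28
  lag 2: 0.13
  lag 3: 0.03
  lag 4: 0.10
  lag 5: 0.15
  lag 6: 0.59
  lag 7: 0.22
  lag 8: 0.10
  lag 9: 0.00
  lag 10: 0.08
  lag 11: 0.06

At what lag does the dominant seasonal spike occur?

The largest autocorrelation is r_6 = 0.59; the remaining lags stay at or below 0.28. The elevated value at lag 1 (0.28), dropping to 0.13 at lag 2, reflects decaying short-term dependence rather than seasonality.
The dominant spike at lag 6 indicates a seasonal period of 6.

6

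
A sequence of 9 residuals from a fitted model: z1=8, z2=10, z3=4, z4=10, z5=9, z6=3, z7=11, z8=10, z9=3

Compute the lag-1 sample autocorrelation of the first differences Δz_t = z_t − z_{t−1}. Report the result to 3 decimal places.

First differences Δz: 2, -6, 6, -1, -6, 8, -1, -7
Mean of differences = -0.6250
Numerator Σ(Δz_t−Δz̄)(Δz_{t+1}−Δz̄) = -97.3906
Denominator Σ(Δz_t−Δz̄)² = 223.8750
r_1(Δz) = -97.3906 / 223.8750 = -0.435

-0.435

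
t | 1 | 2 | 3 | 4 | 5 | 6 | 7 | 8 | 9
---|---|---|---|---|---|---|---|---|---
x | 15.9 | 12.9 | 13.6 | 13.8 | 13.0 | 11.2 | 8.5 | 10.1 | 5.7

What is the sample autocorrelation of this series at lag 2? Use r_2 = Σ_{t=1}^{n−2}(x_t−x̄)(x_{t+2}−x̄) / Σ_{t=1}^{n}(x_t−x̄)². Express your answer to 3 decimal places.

Mean x̄ = (15.9 + 12.9 + 13.6 + 13.8 + 13.0 + 11.2 + 8.5 + 10.1 + 5.7)/9 = 11.6333
Σ(x_t−x̄)(x_{t+2}−x̄) = (8.3911) + (2.7444) + (2.6878) + (-0.9389) + (-4.2822) + (0.6644) + (18.5911) = 27.8578
Denominator Σ(x_t−x̄)² = 77.8000
r_2 = 27.8578 / 77.8000 = 0.358

0.358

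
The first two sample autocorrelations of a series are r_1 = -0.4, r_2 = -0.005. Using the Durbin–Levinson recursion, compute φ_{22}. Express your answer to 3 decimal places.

φ_{22} = (r_2 − r_1²) / (1 − r_1²)
r_1² = (-0.4)² = 0.16
Numerator = -0.005 − 0.1600 = -0.1650; denominator = 1 − 0.1600 = 0.8400
φ_{22} = -0.1650 / 0.8400 = -0.196

-0.196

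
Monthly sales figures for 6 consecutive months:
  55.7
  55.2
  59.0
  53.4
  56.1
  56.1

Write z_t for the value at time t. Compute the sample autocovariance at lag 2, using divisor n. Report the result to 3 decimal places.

0.207

Mean z̄ = (55.7 + 55.2 + 59.0 + 53.4 + 56.1 + 56.1)/6 = 55.9167
Σ_{t=1}^{4}(z_t−z̄)(z_{t+2}−z̄) = 1.2394
γ_2 = 1.2394 / 6 = 0.207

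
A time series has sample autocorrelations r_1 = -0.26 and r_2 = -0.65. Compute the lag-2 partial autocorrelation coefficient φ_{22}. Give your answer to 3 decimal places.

φ_{22} = (r_2 − r_1²) / (1 − r_1²)
r_1² = (-0.26)² = 0.0676
Numerator = -0.65 − 0.0676 = -0.7176; denominator = 1 − 0.0676 = 0.9324
φ_{22} = -0.7176 / 0.9324 = -0.770

-0.770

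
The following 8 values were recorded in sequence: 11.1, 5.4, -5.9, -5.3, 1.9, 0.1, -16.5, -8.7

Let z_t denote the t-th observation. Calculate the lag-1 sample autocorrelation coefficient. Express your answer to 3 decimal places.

Mean z̄ = (11.1 + 5.4 − 5.9 − 5.3 + 1.9 + 0.1 − 16.5 − 8.7)/8 = -2.2375
Deviations from mean: 13.3375, 7.6375, -3.6625, -3.0625, 4.1375, 2.3375, -14.2625, -6.4625
Numerator Σ_{t=1}^{7}(z_t−z̄)(z_{t+1}−z̄) = 140.9423
Denominator Σ(z_t−z̄)² = 526.7788
r_1 = 140.9423 / 526.7788 = 0.268

0.268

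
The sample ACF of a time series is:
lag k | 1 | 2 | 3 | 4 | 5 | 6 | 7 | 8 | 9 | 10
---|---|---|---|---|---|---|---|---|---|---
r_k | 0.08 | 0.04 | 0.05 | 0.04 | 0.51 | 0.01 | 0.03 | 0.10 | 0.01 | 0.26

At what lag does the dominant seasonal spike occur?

The largest autocorrelation is r_5 = 0.51, with a weaker echo at lag 10 (0.26); the remaining lags stay at or below 0.10.
The dominant spike at lag 5 indicates a seasonal period of 5.

5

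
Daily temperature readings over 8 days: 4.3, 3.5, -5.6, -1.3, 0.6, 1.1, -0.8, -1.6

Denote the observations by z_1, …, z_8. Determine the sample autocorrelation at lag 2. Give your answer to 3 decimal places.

Mean z̄ = (4.3 + 3.5 − 5.6 − 1.3 + 0.6 + 1.1 − 0.8 − 1.6)/8 = 0.0250
Deviations from mean: 4.2750, 3.4750, -5.6250, -1.3250, 0.5750, 1.0750, -0.8250, -1.6250
Σ(z_t−z̄)(z_{t+2}−z̄) = (-24.0469) + (-4.6044) + (-3.2344) + (-1.4244) + (-0.4744) + (-1.7469) = -35.5313
Denominator Σ(z_t−z̄)² = 68.5550
r_2 = -35.5313 / 68.5550 = -0.518

-0.518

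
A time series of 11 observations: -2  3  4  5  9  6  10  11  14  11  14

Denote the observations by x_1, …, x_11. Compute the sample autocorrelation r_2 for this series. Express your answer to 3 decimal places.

Mean x̄ = (-2 + 3 + 4 + 5 + 9 + 6 + 10 + 11 + 14 + 11 + 14)/11 = 7.7273
Numerator Σ_{t=1}^{9}(x_t−x̄)(x_{t+2}−x̄) = 110.6694
Denominator Σ(x_t−x̄)² = 248.1818
r_2 = 110.6694 / 248.1818 = 0.446

0.446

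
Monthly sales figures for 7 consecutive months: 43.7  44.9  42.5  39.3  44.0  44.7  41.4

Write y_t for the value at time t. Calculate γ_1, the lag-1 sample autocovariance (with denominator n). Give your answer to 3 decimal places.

-0.352

Mean ȳ = (43.7 + 44.9 + 42.5 + 39.3 + 44.0 + 44.7 + 41.4)/7 = 42.9286
Deviations: 0.7714, 1.9714, -0.4286, -3.6286, 1.0714, 1.7714, -1.5286
Σ_{t=1}^{6}(y_t−ȳ)(y_{t+1}−ȳ) = -2.4665
γ_1 = -2.4665 / 7 = -0.352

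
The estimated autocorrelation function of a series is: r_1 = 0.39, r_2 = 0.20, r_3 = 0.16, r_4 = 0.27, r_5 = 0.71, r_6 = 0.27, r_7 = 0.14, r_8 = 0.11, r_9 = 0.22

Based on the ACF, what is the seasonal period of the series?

5

The largest autocorrelation is r_5 = 0.71; the remaining lags stay at or below 0.39. The elevated value at lag 1 (0.39), dropping to 0.20 at lag 2, reflects decaying short-term dependence rather than seasonality.
The dominant spike at lag 5 indicates a seasonal period of 5.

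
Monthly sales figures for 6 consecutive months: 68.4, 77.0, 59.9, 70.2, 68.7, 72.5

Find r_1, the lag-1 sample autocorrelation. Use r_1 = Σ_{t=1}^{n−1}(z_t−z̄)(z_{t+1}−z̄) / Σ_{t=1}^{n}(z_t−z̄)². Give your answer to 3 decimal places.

Mean z̄ = (68.4 + 77.0 + 59.9 + 70.2 + 68.7 + 72.5)/6 = 69.4500
Numerator Σ_{t=1}^{5}(z_t−z̄)(z_{t+1}−z̄) = -90.0425
Denominator Σ(z_t−z̄)² = 159.7350
r_1 = -90.0425 / 159.7350 = -0.564

-0.564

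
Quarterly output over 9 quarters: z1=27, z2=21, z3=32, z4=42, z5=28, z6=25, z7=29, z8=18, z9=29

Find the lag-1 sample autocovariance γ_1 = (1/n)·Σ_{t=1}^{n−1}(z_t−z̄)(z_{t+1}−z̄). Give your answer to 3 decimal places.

Mean z̄ = (27 + 21 + 32 + 42 + 28 + 25 + 29 + 18 + 29)/9 = 27.8889
Σ_{t=1}^{8}(z_t−z̄)(z_{t+1}−z̄) = 11.8765
γ_1 = 11.8765 / 9 = 1.320

1.320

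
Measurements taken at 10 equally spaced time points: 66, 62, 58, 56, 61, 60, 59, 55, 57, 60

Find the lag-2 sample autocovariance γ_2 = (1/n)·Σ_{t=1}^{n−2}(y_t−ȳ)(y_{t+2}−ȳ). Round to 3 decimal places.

Mean ȳ = (66 + 62 + 58 + 56 + 61 + 60 + 59 + 55 + 57 + 60)/10 = 59.4000
Σ_{t=1}^{8}(y_t−ȳ)(y_{t+2}−ȳ) = -27.3200
γ_2 = -27.3200 / 10 = -2.732

-2.732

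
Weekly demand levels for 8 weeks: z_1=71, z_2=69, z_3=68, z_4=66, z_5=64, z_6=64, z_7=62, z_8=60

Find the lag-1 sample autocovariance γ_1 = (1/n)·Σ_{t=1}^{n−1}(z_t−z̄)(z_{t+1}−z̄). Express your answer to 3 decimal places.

6.906

Mean z̄ = (71 + 69 + 68 + 66 + 64 + 64 + 62 + 60)/8 = 65.5000
Deviations: 5.5000, 3.5000, 2.5000, 0.5000, -1.5000, -1.5000, -3.5000, -5.5000
Σ_{t=1}^{7}(z_t−z̄)(z_{t+1}−z̄) = 55.2500
γ_1 = 55.2500 / 8 = 6.906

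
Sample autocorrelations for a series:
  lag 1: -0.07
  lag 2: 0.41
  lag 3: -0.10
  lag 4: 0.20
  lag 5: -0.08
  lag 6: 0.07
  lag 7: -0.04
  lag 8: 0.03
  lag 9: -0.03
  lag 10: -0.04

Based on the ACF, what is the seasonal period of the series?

The largest autocorrelation is r_2 = 0.41, with a weaker echo at lag 4 (0.20); the remaining lags stay at or below 0.07.
The dominant spike at lag 2 indicates a seasonal period of 2.

2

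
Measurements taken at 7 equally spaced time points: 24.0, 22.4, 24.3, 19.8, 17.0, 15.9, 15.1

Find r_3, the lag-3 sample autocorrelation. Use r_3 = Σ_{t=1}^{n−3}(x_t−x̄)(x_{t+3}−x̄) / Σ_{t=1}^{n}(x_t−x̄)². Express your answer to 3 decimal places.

-0.277

Mean x̄ = (24.0 + 22.4 + 24.3 + 19.8 + 17.0 + 15.9 + 15.1)/7 = 19.7857
Deviations from mean: 4.2143, 2.6143, 4.5143, 0.0143, -2.7857, -3.8857, -4.6857
Numerator Σ_{t=1}^{4}(x_t−x̄)(x_{t+3}−x̄) = -24.8306
Denominator Σ(x_t−x̄)² = 89.7886
r_3 = -24.8306 / 89.7886 = -0.277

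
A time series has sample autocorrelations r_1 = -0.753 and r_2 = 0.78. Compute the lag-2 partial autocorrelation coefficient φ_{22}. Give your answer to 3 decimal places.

φ_{22} = (r_2 − r_1²) / (1 − r_1²)
r_1² = (-0.753)² = 0.567009
Numerator = 0.78 − 0.5670 = 0.2130; denominator = 1 − 0.5670 = 0.4330
φ_{22} = 0.2130 / 0.4330 = 0.492

0.492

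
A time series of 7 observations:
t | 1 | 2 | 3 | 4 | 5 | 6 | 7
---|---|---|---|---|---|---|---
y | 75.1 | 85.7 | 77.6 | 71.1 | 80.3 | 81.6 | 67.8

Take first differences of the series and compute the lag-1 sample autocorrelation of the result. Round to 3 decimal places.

-0.216

First differences Δy: 10.6, -8.1, -6.5, 9.2, 1.3, -13.8
Mean of differences = -1.2167
Numerator Σ(Δy_t−Δȳ)(Δy_{t+1}−Δȳ) = -105.4586
Denominator Σ(Δy_t−Δȳ)² = 488.1083
r_1(Δy) = -105.4586 / 488.1083 = -0.216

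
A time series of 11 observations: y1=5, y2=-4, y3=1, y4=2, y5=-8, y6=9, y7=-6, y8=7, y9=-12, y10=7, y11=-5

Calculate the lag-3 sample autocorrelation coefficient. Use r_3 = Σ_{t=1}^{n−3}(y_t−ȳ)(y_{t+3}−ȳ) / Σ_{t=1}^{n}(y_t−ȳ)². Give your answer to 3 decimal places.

-0.408

Mean ȳ = (5 − 4 + 1 + 2 − 8 + 9 − 6 + 7 − 12 + 7 − 5)/11 = -0.3636
Numerator Σ_{t=1}^{8}(y_t−ȳ)(y_{t+3}−ȳ) = -200.9421
Denominator Σ(y_t−ȳ)² = 492.5455
r_3 = -200.9421 / 492.5455 = -0.408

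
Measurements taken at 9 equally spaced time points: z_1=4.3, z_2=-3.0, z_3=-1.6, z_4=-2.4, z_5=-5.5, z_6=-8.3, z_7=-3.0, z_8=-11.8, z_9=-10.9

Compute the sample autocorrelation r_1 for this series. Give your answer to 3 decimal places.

Mean z̄ = (4.3 − 3.0 − 1.6 − 2.4 − 5.5 − 8.3 − 3.0 − 11.8 − 10.9)/9 = -4.6889
Numerator Σ_{t=1}^{8}(z_t−z̄)(z_{t+1}−z̄) = 54.5999
Denominator Σ(z_t−z̄)² = 204.1289
r_1 = 54.5999 / 204.1289 = 0.267

0.267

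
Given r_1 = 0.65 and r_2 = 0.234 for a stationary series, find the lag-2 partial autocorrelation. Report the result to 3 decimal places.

φ_{22} = (r_2 − r_1²) / (1 − r_1²)
r_1² = (0.65)² = 0.4225
Numerator = 0.234 − 0.4225 = -0.1885; denominator = 1 − 0.4225 = 0.5775
φ_{22} = -0.1885 / 0.5775 = -0.326

-0.326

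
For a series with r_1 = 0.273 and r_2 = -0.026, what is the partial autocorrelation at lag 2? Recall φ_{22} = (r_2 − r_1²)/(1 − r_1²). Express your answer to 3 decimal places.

φ_{22} = (r_2 − r_1²) / (1 − r_1²)
r_1² = (0.273)² = 0.074529
Numerator = -0.026 − 0.0745 = -0.1005; denominator = 1 − 0.0745 = 0.9255
φ_{22} = -0.1005 / 0.9255 = -0.109

-0.109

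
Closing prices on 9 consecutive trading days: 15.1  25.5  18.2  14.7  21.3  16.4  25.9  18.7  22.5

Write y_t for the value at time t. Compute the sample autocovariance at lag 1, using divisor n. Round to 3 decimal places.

-7.883

Mean ȳ = (15.1 + 25.5 + 18.2 + 14.7 + 21.3 + 16.4 + 25.9 + 18.7 + 22.5)/9 = 19.8111
Σ_{t=1}^{8}(y_t−ȳ)(y_{t+1}−ȳ) = -70.9435
γ_1 = -70.9435 / 9 = -7.883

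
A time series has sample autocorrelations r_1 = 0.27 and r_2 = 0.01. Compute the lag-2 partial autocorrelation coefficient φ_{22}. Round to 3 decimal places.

φ_{22} = (r_2 − r_1²) / (1 − r_1²)
r_1² = (0.27)² = 0.0729
Numerator = 0.01 − 0.0729 = -0.0629; denominator = 1 − 0.0729 = 0.9271
φ_{22} = -0.0629 / 0.9271 = -0.068

-0.068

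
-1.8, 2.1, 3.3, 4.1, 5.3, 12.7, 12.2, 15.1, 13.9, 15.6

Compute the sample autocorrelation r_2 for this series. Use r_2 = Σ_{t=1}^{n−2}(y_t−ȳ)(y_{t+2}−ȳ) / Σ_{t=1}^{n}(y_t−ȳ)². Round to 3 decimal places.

0.456

Mean ȳ = (-1.8 + 2.1 + 3.3 + 4.1 + 5.3 + 12.7 + 12.2 + 15.1 + 13.9 + 15.6)/10 = 8.2500
Numerator Σ_{t=1}^{8}(y_t−ȳ)(y_{t+2}−ȳ) = 162.9000
Denominator Σ(y_t−ȳ)² = 357.5250
r_2 = 162.9000 / 357.5250 = 0.456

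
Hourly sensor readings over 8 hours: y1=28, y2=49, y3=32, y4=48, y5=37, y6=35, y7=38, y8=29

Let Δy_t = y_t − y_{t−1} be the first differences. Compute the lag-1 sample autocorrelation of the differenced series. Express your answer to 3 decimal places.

-0.678

First differences Δy: 21, -17, 16, -11, -2, 3, -9
Mean of differences = 0.1429
Numerator Σ(Δy_t−Δȳ)(Δy_{t+1}−Δȳ) = -814.4490
Denominator Σ(Δy_t−Δȳ)² = 1200.8571
r_1(Δy) = -814.4490 / 1200.8571 = -0.678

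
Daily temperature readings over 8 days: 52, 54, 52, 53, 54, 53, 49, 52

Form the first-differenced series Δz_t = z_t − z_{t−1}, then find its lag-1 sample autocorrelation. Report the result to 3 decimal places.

First differences Δz: 2, -2, 1, 1, -1, -4, 3
Mean of differences = 0.0000
Numerator Σ(Δz_t−Δz̄)(Δz_{t+1}−Δz̄) = -14.0000
Denominator Σ(Δz_t−Δz̄)² = 36.0000
r_1(Δz) = -14.0000 / 36.0000 = -0.389

-0.389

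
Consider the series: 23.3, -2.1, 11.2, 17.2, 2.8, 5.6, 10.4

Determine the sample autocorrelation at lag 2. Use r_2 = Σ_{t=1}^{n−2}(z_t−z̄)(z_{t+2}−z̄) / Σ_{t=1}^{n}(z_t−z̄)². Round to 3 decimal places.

-0.255

Mean z̄ = (23.3 − 2.1 + 11.2 + 17.2 + 2.8 + 5.6 + 10.4)/7 = 9.7714
Deviations from mean: 13.5286, -11.8714, 1.4286, 7.4286, -6.9714, -4.1714, 0.6286
Σ(z_t−z̄)(z_{t+2}−z̄) = (19.3265) + (-88.1878) + (-9.9592) + (-30.9878) + (-4.3820) = -114.1902
Denominator Σ(z_t−z̄)² = 447.5743
r_2 = -114.1902 / 447.5743 = -0.255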